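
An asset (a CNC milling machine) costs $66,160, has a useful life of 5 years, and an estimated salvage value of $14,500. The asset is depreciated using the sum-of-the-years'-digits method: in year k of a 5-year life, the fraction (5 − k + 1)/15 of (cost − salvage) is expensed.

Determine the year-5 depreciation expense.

Depreciable base = $66,160 − $14,500 = $51,660.
Sum of the years' digits = 5+4+3+2+1 = 15.
Year 1: $51,660 × 5/15 = $17,220. Book value $48,940.
Year 2: $51,660 × 4/15 = $13,776. Book value $35,164.
Year 3: $51,660 × 3/15 = $10,332. Book value $24,832.
Year 4: $51,660 × 2/15 = $6,888. Book value $17,944.
Year 5: $51,660 × 1/15 = $3,444. Book value $14,500.

$3,444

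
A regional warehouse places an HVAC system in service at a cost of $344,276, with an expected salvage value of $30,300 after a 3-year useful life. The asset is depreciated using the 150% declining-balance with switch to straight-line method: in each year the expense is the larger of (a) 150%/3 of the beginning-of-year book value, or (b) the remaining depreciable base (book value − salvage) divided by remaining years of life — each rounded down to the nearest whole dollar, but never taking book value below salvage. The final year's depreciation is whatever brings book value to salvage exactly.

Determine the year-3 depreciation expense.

$55,769

Depreciable base = $344,276 − $30,300 = $313,976.
Year 1: DB = ⌊$344,276 × 150%/3⌋ = $172,138; SL = ⌊$313,976/3⌋ = $104,658 → take DB $172,138. Book value $172,138.
Year 2: DB = ⌊$172,138 × 150%/3⌋ = $86,069; SL = ⌊$141,838/2⌋ = $70,919 → take DB $86,069. Book value $86,069.
Year 3 (final): $86,069 − $30,300 = $55,769. Book value $30,300.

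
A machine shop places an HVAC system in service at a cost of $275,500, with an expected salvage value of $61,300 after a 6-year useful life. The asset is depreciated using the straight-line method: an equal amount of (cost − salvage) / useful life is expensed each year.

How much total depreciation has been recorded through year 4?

$142,800

Depreciable base = $275,500 − $61,300 = $214,200.
Annual expense = $214,200 / 6 = $35,700.
End of year 1: book value $239,800.
End of year 2: book value $204,100.
End of year 3: book value $168,400.
End of year 4: book value $132,700.
Accumulated through year 4 = $275,500 − $132,700 = $142,800.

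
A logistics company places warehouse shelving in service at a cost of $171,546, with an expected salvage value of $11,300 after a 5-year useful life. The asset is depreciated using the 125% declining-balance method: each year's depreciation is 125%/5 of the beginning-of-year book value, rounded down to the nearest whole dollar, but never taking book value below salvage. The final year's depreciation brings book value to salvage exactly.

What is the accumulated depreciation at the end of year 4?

$117,267

Depreciable base = $171,546 − $11,300 = $160,246.
Year 1: ⌊$171,546 × 125%/5⌋ = $42,886. Book value $128,660.
Year 2: ⌊$128,660 × 125%/5⌋ = $32,165. Book value $96,495.
Year 3: ⌊$96,495 × 125%/5⌋ = $24,123. Book value $72,372.
Year 4: ⌊$72,372 × 125%/5⌋ = $18,093. Book value $54,279.
Accumulated through year 4 = $171,546 − $54,279 = $117,267.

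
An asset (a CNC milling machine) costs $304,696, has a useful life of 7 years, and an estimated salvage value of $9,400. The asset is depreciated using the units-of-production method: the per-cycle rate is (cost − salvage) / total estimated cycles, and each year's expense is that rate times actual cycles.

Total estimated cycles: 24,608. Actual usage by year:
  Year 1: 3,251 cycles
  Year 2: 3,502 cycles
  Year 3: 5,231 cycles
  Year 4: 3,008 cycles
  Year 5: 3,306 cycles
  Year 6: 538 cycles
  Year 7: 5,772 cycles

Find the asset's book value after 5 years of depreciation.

$85,120

Depreciable base = $304,696 − $9,400 = $295,296.
Rate = $295,296 / 24,608 cycles = $12 per cycle.
Year 1: 3,251 × $12 = $39,012. Book value $265,684.
Year 2: 3,502 × $12 = $42,024. Book value $223,660.
Year 3: 5,231 × $12 = $62,772. Book value $160,888.
Year 4: 3,008 × $12 = $36,096. Book value $124,792.
Year 5: 3,306 × $12 = $39,672. Book value $85,120.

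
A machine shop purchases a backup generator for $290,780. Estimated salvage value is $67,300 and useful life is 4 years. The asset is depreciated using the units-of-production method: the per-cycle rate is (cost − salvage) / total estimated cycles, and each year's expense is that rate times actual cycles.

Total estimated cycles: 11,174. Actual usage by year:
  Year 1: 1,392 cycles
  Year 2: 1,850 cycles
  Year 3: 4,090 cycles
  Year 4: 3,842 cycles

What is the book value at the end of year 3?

$144,140

Depreciable base = $290,780 − $67,300 = $223,480.
Rate = $223,480 / 11,174 cycles = $20 per cycle.
Year 1: 1,392 × $20 = $27,840. Book value $262,940.
Year 2: 1,850 × $20 = $37,000. Book value $225,940.
Year 3: 4,090 × $20 = $81,800. Book value $144,140.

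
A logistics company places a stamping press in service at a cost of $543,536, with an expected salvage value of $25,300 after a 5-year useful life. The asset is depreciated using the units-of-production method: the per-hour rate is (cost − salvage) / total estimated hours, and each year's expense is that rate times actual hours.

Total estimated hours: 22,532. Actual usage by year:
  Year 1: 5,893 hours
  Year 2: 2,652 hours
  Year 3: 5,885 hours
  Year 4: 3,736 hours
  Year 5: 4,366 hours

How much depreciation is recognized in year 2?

Depreciable base = $543,536 − $25,300 = $518,236.
Rate = $518,236 / 22,532 hours = $23 per hour.
Year 1: 5,893 × $23 = $135,539. Book value $407,997.
Year 2: 2,652 × $23 = $60,996. Book value $347,001.

$60,996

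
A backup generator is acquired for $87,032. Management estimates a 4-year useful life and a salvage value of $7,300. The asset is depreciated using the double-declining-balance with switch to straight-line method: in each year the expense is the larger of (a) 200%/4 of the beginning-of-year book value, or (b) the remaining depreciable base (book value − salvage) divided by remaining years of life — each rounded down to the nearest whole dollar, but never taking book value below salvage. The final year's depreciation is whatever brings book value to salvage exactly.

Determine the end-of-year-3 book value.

$10,879

Depreciable base = $87,032 − $7,300 = $79,732.
Year 1: DB = ⌊$87,032 × 200%/4⌋ = $43,516; SL = ⌊$79,732/4⌋ = $19,933 → take DB $43,516. Book value $43,516.
Year 2: DB = ⌊$43,516 × 200%/4⌋ = $21,758; SL = ⌊$36,216/3⌋ = $12,072 → take DB $21,758. Book value $21,758.
Year 3: DB = ⌊$21,758 × 200%/4⌋ = $10,879; SL = ⌊$14,458/2⌋ = $7,229 → take DB $10,879. Book value $10,879.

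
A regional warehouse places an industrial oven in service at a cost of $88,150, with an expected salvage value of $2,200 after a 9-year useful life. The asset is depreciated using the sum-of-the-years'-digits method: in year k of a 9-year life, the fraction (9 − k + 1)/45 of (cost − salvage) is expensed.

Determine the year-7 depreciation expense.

$5,730

Depreciable base = $88,150 − $2,200 = $85,950.
Sum of the years' digits = 9+8+7+6+5+4+3+2+1 = 45.
Year 1: $85,950 × 9/45 = $17,190. Book value $70,960.
Year 2: $85,950 × 8/45 = $15,280. Book value $55,680.
Year 3: $85,950 × 7/45 = $13,370. Book value $42,310.
Year 4: $85,950 × 6/45 = $11,460. Book value $30,850.
Year 5: $85,950 × 5/45 = $9,550. Book value $21,300.
Year 6: $85,950 × 4/45 = $7,640. Book value $13,660.
Year 7: $85,950 × 3/45 = $5,730. Book value $7,930.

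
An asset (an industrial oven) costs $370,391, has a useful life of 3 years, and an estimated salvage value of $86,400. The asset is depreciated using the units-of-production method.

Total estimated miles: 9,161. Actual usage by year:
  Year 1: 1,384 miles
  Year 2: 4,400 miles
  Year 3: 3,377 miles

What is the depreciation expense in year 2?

$136,400

Depreciable base = $370,391 − $86,400 = $283,991.
Rate = $283,991 / 9,161 miles = $31 per mile.
Year 1: 1,384 × $31 = $42,904. Book value $327,487.
Year 2: 4,400 × $31 = $136,400. Book value $191,087.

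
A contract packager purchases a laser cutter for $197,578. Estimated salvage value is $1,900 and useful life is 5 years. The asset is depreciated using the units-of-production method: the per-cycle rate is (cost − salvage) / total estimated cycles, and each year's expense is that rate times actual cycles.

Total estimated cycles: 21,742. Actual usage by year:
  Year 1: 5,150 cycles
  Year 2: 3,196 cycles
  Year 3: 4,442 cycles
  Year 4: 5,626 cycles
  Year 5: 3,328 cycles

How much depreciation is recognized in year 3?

$39,978

Depreciable base = $197,578 − $1,900 = $195,678.
Rate = $195,678 / 21,742 cycles = $9 per cycle.
Year 1: 5,150 × $9 = $46,350. Book value $151,228.
Year 2: 3,196 × $9 = $28,764. Book value $122,464.
Year 3: 4,442 × $9 = $39,978. Book value $82,486.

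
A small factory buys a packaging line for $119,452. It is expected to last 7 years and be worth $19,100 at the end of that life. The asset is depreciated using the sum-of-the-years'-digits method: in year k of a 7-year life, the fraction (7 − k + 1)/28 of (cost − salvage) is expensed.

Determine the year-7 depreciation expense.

$3,584

Depreciable base = $119,452 − $19,100 = $100,352.
Sum of the years' digits = 7+6+5+4+3+2+1 = 28.
Year 1: $100,352 × 7/28 = $25,088. Book value $94,364.
Year 2: $100,352 × 6/28 = $21,504. Book value $72,860.
Year 3: $100,352 × 5/28 = $17,920. Book value $54,940.
Year 4: $100,352 × 4/28 = $14,336. Book value $40,604.
Year 5: $100,352 × 3/28 = $10,752. Book value $29,852.
Year 6: $100,352 × 2/28 = $7,168. Book value $22,684.
Year 7: $100,352 × 1/28 = $3,584. Book value $19,100.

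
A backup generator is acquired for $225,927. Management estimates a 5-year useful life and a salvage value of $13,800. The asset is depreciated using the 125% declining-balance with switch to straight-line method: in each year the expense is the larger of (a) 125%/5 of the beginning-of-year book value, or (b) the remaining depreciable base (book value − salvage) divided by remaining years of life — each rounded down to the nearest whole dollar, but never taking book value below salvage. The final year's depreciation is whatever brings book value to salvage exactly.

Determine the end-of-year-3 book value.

Depreciable base = $225,927 − $13,800 = $212,127.
Year 1: DB = ⌊$225,927 × 125%/5⌋ = $56,481; SL = ⌊$212,127/5⌋ = $42,425 → take DB $56,481. Book value $169,446.
Year 2: DB = ⌊$169,446 × 125%/5⌋ = $42,361; SL = ⌊$155,646/4⌋ = $38,911 → take DB $42,361. Book value $127,085.
Year 3: DB = ⌊$127,085 × 125%/5⌋ = $31,771; SL = ⌊$113,285/3⌋ = $37,761 → take SL $37,761. Book value $89,324.

$89,324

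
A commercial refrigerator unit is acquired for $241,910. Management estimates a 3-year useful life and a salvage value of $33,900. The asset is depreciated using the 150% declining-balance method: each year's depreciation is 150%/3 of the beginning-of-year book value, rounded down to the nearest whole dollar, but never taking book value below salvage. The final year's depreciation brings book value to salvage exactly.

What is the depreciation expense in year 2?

$60,477

Depreciable base = $241,910 − $33,900 = $208,010.
Year 1: ⌊$241,910 × 150%/3⌋ = $120,955. Book value $120,955.
Year 2: ⌊$120,955 × 150%/3⌋ = $60,477. Book value $60,478.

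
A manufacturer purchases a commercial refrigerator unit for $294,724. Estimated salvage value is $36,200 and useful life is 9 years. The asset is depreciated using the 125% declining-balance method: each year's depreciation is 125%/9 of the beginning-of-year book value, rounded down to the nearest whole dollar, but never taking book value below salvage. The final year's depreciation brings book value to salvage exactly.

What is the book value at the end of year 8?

Depreciable base = $294,724 − $36,200 = $258,524.
Year 1: ⌊$294,724 × 125%/9⌋ = $40,933. Book value $253,791.
Year 2: ⌊$253,791 × 125%/9⌋ = $35,248. Book value $218,543.
Year 3: ⌊$218,543 × 125%/9⌋ = $30,353. Book value $188,190.
Year 4: ⌊$188,190 × 125%/9⌋ = $26,137. Book value $162,053.
Year 5: ⌊$162,053 × 125%/9⌋ = $22,507. Book value $139,546.
Year 6: ⌊$139,546 × 125%/9⌋ = $19,381. Book value $120,165.
Year 7: ⌊$120,165 × 125%/9⌋ = $16,689. Book value $103,476.
Year 8: ⌊$103,476 × 125%/9⌋ = $14,371. Book value $89,105.

$89,105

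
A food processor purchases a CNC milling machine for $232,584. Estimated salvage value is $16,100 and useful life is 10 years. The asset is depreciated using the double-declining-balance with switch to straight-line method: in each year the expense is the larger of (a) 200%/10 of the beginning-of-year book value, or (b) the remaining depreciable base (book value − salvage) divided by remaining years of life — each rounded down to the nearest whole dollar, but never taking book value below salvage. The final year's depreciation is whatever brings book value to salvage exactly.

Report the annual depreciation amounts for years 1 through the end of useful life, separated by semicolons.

$46,516; $37,213; $29,771; $23,816; $19,053; $15,243; $12,194; $10,892; $10,893; $10,893

Depreciable base = $232,584 − $16,100 = $216,484.
Year 1: DB = ⌊$232,584 × 200%/10⌋ = $46,516; SL = ⌊$216,484/10⌋ = $21,648 → take DB $46,516. Book value $186,068.
Year 2: DB = ⌊$186,068 × 200%/10⌋ = $37,213; SL = ⌊$169,968/9⌋ = $18,885 → take DB $37,213. Book value $148,855.
Year 3: DB = ⌊$148,855 × 200%/10⌋ = $29,771; SL = ⌊$132,755/8⌋ = $16,594 → take DB $29,771. Book value $119,084.
Year 4: DB = ⌊$119,084 × 200%/10⌋ = $23,816; SL = ⌊$102,984/7⌋ = $14,712 → take DB $23,816. Book value $95,268.
Year 5: DB = ⌊$95,268 × 200%/10⌋ = $19,053; SL = ⌊$79,168/6⌋ = $13,194 → take DB $19,053. Book value $76,215.
Year 6: DB = ⌊$76,215 × 200%/10⌋ = $15,243; SL = ⌊$60,115/5⌋ = $12,023 → take DB $15,243. Book value $60,972.
Year 7: DB = ⌊$60,972 × 200%/10⌋ = $12,194; SL = ⌊$44,872/4⌋ = $11,218 → take DB $12,194. Book value $48,778.
Year 8: DB = ⌊$48,778 × 200%/10⌋ = $9,755; SL = ⌊$32,678/3⌋ = $10,892 → take SL $10,892. Book value $37,886.
Year 9: DB = ⌊$37,886 × 200%/10⌋ = $7,577; SL = ⌊$21,786/2⌋ = $10,893 → take SL $10,893. Book value $26,993.
Year 10 (final): $26,993 − $16,100 = $10,893. Book value $16,100.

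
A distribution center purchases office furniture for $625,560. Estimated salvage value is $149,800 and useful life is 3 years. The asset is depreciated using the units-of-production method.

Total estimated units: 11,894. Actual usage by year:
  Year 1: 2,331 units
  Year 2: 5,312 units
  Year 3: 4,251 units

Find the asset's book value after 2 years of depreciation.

$319,840

Depreciable base = $625,560 − $149,800 = $475,760.
Rate = $475,760 / 11,894 units = $40 per unit.
Year 1: 2,331 × $40 = $93,240. Book value $532,320.
Year 2: 5,312 × $40 = $212,480. Book value $319,840.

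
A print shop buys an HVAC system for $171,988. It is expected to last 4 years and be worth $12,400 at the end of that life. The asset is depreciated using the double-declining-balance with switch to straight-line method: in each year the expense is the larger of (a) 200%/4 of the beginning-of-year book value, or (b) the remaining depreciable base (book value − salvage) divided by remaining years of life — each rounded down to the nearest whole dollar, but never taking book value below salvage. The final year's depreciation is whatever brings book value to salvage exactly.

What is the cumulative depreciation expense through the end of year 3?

$150,489

Depreciable base = $171,988 − $12,400 = $159,588.
Year 1: DB = ⌊$171,988 × 200%/4⌋ = $85,994; SL = ⌊$159,588/4⌋ = $39,897 → take DB $85,994. Book value $85,994.
Year 2: DB = ⌊$85,994 × 200%/4⌋ = $42,997; SL = ⌊$73,594/3⌋ = $24,531 → take DB $42,997. Book value $42,997.
Year 3: DB = ⌊$42,997 × 200%/4⌋ = $21,498; SL = ⌊$30,597/2⌋ = $15,298 → take DB $21,498. Book value $21,499.
Accumulated through year 3 = $171,988 − $21,499 = $150,489.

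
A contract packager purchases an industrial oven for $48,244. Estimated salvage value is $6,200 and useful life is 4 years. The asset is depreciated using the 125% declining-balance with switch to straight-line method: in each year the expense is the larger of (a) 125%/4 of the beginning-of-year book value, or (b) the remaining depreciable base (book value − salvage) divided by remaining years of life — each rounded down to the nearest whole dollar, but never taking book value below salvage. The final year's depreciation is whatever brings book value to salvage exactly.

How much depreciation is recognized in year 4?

$8,302

Depreciable base = $48,244 − $6,200 = $42,044.
Year 1: DB = ⌊$48,244 × 125%/4⌋ = $15,076; SL = ⌊$42,044/4⌋ = $10,511 → take DB $15,076. Book value $33,168.
Year 2: DB = ⌊$33,168 × 125%/4⌋ = $10,365; SL = ⌊$26,968/3⌋ = $8,989 → take DB $10,365. Book value $22,803.
Year 3: DB = ⌊$22,803 × 125%/4⌋ = $7,125; SL = ⌊$16,603/2⌋ = $8,301 → take SL $8,301. Book value $14,502.
Year 4 (final): $14,502 − $6,200 = $8,302. Book value $6,200.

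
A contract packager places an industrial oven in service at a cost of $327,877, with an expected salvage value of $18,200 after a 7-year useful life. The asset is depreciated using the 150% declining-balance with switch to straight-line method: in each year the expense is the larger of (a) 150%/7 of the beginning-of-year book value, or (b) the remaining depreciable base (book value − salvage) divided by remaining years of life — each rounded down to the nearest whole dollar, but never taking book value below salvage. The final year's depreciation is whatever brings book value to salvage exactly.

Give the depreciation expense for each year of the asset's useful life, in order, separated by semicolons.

Depreciable base = $327,877 − $18,200 = $309,677.
Year 1: DB = ⌊$327,877 × 150%/7⌋ = $70,259; SL = ⌊$309,677/7⌋ = $44,239 → take DB $70,259. Book value $257,618.
Year 2: DB = ⌊$257,618 × 150%/7⌋ = $55,203; SL = ⌊$239,418/6⌋ = $39,903 → take DB $55,203. Book value $202,415.
Year 3: DB = ⌊$202,415 × 150%/7⌋ = $43,374; SL = ⌊$184,215/5⌋ = $36,843 → take DB $43,374. Book value $159,041.
Year 4: DB = ⌊$159,041 × 150%/7⌋ = $34,080; SL = ⌊$140,841/4⌋ = $35,210 → take SL $35,210. Book value $123,831.
Year 5: DB = ⌊$123,831 × 150%/7⌋ = $26,535; SL = ⌊$105,631/3⌋ = $35,210 → take SL $35,210. Book value $88,621.
Year 6: DB = ⌊$88,621 × 150%/7⌋ = $18,990; SL = ⌊$70,421/2⌋ = $35,210 → take SL $35,210. Book value $53,411.
Year 7 (final): $53,411 − $18,200 = $35,211. Book value $18,200.

$70,259; $55,203; $43,374; $35,210; $35,210; $35,210; $35,211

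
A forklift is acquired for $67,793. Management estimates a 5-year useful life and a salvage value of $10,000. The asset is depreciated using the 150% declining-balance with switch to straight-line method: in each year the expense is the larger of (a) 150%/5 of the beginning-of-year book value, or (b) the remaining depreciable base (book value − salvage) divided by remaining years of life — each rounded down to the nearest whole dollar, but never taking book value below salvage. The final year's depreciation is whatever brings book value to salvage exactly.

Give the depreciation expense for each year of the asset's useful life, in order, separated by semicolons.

$20,337; $14,236; $9,966; $6,976; $6,278

Depreciable base = $67,793 − $10,000 = $57,793.
Year 1: DB = ⌊$67,793 × 150%/5⌋ = $20,337; SL = ⌊$57,793/5⌋ = $11,558 → take DB $20,337. Book value $47,456.
Year 2: DB = ⌊$47,456 × 150%/5⌋ = $14,236; SL = ⌊$37,456/4⌋ = $9,364 → take DB $14,236. Book value $33,220.
Year 3: DB = ⌊$33,220 × 150%/5⌋ = $9,966; SL = ⌊$23,220/3⌋ = $7,740 → take DB $9,966. Book value $23,254.
Year 4: DB = ⌊$23,254 × 150%/5⌋ = $6,976; SL = ⌊$13,254/2⌋ = $6,627 → take DB $6,976. Book value $16,278.
Year 5 (final): $16,278 − $10,000 = $6,278. Book value $10,000.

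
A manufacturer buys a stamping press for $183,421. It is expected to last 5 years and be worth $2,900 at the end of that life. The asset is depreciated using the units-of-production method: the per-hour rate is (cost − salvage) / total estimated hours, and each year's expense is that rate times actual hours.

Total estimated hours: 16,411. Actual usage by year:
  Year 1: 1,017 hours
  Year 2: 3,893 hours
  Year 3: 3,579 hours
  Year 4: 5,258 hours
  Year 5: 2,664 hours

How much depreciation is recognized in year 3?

$39,369

Depreciable base = $183,421 − $2,900 = $180,521.
Rate = $180,521 / 16,411 hours = $11 per hour.
Year 1: 1,017 × $11 = $11,187. Book value $172,234.
Year 2: 3,893 × $11 = $42,823. Book value $129,411.
Year 3: 3,579 × $11 = $39,369. Book value $90,042.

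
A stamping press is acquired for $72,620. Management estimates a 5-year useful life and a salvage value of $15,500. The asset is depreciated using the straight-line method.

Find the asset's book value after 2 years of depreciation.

$49,772

Depreciable base = $72,620 − $15,500 = $57,120.
Annual expense = $57,120 / 5 = $11,424.
End of year 1: book value $61,196.
End of year 2: book value $49,772.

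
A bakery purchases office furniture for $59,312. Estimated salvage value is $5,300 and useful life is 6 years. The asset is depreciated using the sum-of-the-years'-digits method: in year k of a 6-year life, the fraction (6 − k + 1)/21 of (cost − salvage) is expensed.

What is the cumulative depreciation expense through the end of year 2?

Depreciable base = $59,312 − $5,300 = $54,012.
Sum of the years' digits = 6+5+4+3+2+1 = 21.
Year 1: $54,012 × 6/21 = $15,432. Book value $43,880.
Year 2: $54,012 × 5/21 = $12,860. Book value $31,020.
Accumulated through year 2 = $59,312 − $31,020 = $28,292.

$28,292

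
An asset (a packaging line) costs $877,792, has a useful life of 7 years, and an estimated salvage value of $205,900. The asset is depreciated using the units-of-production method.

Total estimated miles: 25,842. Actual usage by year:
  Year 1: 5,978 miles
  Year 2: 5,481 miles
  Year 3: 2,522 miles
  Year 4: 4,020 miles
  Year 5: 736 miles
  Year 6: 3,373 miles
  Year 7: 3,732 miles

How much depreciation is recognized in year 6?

$87,698

Depreciable base = $877,792 − $205,900 = $671,892.
Rate = $671,892 / 25,842 miles = $26 per mile.
Year 1: 5,978 × $26 = $155,428. Book value $722,364.
Year 2: 5,481 × $26 = $142,506. Book value $579,858.
Year 3: 2,522 × $26 = $65,572. Book value $514,286.
Year 4: 4,020 × $26 = $104,520. Book value $409,766.
Year 5: 736 × $26 = $19,136. Book value $390,630.
Year 6: 3,373 × $26 = $87,698. Book value $302,932.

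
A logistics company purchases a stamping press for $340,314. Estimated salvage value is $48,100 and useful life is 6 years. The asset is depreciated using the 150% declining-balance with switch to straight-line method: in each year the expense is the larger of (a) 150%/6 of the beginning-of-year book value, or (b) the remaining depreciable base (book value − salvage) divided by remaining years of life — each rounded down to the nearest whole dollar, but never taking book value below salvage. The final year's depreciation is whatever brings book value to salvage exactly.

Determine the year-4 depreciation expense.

$35,892

Depreciable base = $340,314 − $48,100 = $292,214.
Year 1: DB = ⌊$340,314 × 150%/6⌋ = $85,078; SL = ⌊$292,214/6⌋ = $48,702 → take DB $85,078. Book value $255,236.
Year 2: DB = ⌊$255,236 × 150%/6⌋ = $63,809; SL = ⌊$207,136/5⌋ = $41,427 → take DB $63,809. Book value $191,427.
Year 3: DB = ⌊$191,427 × 150%/6⌋ = $47,856; SL = ⌊$143,327/4⌋ = $35,831 → take DB $47,856. Book value $143,571.
Year 4: DB = ⌊$143,571 × 150%/6⌋ = $35,892; SL = ⌊$95,471/3⌋ = $31,823 → take DB $35,892. Book value $107,679.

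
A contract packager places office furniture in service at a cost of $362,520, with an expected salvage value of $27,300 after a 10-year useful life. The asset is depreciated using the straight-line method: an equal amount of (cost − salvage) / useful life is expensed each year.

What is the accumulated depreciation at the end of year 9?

$301,698

Depreciable base = $362,520 − $27,300 = $335,220.
Annual expense = $335,220 / 10 = $33,522.
End of year 1: book value $328,998.
End of year 2: book value $295,476.
End of year 3: book value $261,954.
End of year 4: book value $228,432.
End of year 5: book value $194,910.
End of year 6: book value $161,388.
End of year 7: book value $127,866.
End of year 8: book value $94,344.
End of year 9: book value $60,822.
Accumulated through year 9 = $362,520 − $60,822 = $301,698.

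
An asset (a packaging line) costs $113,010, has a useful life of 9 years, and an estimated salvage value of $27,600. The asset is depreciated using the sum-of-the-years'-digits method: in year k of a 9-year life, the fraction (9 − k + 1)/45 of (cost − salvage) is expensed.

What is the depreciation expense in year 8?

Depreciable base = $113,010 − $27,600 = $85,410.
Sum of the years' digits = 9+8+7+6+5+4+3+2+1 = 45.
Year 1: $85,410 × 9/45 = $17,082. Book value $95,928.
Year 2: $85,410 × 8/45 = $15,184. Book value $80,744.
Year 3: $85,410 × 7/45 = $13,286. Book value $67,458.
Year 4: $85,410 × 6/45 = $11,388. Book value $56,070.
Year 5: $85,410 × 5/45 = $9,490. Book value $46,580.
Year 6: $85,410 × 4/45 = $7,592. Book value $38,988.
Year 7: $85,410 × 3/45 = $5,694. Book value $33,294.
Year 8: $85,410 × 2/45 = $3,796. Book value $29,498.

$3,796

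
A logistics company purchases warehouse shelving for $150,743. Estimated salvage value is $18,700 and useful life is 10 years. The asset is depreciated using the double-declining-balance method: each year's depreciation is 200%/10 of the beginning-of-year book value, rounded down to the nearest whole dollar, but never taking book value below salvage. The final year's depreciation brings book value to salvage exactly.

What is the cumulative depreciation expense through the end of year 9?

Depreciable base = $150,743 − $18,700 = $132,043.
Year 1: ⌊$150,743 × 200%/10⌋ = $30,148. Book value $120,595.
Year 2: ⌊$120,595 × 200%/10⌋ = $24,119. Book value $96,476.
Year 3: ⌊$96,476 × 200%/10⌋ = $19,295. Book value $77,181.
Year 4: ⌊$77,181 × 200%/10⌋ = $15,436. Book value $61,745.
Year 5: ⌊$61,745 × 200%/10⌋ = $12,349. Book value $49,396.
Year 6: ⌊$49,396 × 200%/10⌋ = $9,879. Book value $39,517.
Year 7: ⌊$39,517 × 200%/10⌋ = $7,903. Book value $31,614.
Year 8: ⌊$31,614 × 200%/10⌋ = $6,322. Book value $25,292.
Year 9: ⌊$25,292 × 200%/10⌋ = $5,058. Book value $20,234.
Accumulated through year 9 = $150,743 − $20,234 = $130,509.

$130,509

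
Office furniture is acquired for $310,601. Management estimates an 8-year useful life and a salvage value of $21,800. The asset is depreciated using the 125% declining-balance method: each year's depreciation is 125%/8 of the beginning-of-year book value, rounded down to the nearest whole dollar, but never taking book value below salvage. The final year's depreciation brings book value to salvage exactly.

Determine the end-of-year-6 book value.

$112,071

Depreciable base = $310,601 − $21,800 = $288,801.
Year 1: ⌊$310,601 × 125%/8⌋ = $48,531. Book value $262,070.
Year 2: ⌊$262,070 × 125%/8⌋ = $40,948. Book value $221,122.
Year 3: ⌊$221,122 × 125%/8⌋ = $34,550. Book value $186,572.
Year 4: ⌊$186,572 × 125%/8⌋ = $29,151. Book value $157,421.
Year 5: ⌊$157,421 × 125%/8⌋ = $24,597. Book value $132,824.
Year 6: ⌊$132,824 × 125%/8⌋ = $20,753. Book value $112,071.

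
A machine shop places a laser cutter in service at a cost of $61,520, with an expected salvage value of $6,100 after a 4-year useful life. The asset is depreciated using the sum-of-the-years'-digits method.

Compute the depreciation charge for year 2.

$16,626

Depreciable base = $61,520 − $6,100 = $55,420.
Sum of the years' digits = 4+3+2+1 = 10.
Year 1: $55,420 × 4/10 = $22,168. Book value $39,352.
Year 2: $55,420 × 3/10 = $16,626. Book value $22,726.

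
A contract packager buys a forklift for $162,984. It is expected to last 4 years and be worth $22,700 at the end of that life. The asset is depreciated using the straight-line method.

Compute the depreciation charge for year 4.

Depreciable base = $162,984 − $22,700 = $140,284.
Annual expense = $140,284 / 4 = $35,071.

$35,071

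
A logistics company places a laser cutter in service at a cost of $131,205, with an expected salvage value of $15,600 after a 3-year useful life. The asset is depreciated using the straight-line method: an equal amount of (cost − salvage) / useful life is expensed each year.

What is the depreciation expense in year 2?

Depreciable base = $131,205 − $15,600 = $115,605.
Annual expense = $115,605 / 3 = $38,535.

$38,535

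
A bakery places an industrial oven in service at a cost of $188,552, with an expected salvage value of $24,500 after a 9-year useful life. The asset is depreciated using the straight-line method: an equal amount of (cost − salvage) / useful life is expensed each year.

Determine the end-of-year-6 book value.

$79,184

Depreciable base = $188,552 − $24,500 = $164,052.
Annual expense = $164,052 / 9 = $18,228.
End of year 1: book value $170,324.
End of year 2: book value $152,096.
End of year 3: book value $133,868.
End of year 4: book value $115,640.
End of year 5: book value $97,412.
End of year 6: book value $79,184.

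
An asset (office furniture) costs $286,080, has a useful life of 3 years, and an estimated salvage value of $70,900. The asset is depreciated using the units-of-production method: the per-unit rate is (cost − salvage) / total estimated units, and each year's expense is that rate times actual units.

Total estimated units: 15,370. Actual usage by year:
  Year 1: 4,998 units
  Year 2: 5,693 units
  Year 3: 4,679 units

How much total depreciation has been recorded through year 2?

Depreciable base = $286,080 − $70,900 = $215,180.
Rate = $215,180 / 15,370 units = $14 per unit.
Year 1: 4,998 × $14 = $69,972. Book value $216,108.
Year 2: 5,693 × $14 = $79,702. Book value $136,406.
Accumulated through year 2 = $286,080 − $136,406 = $149,674.

$149,674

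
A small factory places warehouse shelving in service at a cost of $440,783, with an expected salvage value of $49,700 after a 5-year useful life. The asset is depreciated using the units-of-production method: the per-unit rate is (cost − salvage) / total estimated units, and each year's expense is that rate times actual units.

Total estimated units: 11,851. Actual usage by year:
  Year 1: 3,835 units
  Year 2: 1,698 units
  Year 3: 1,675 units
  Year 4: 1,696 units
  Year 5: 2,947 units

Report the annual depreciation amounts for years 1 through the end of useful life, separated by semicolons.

Depreciable base = $440,783 − $49,700 = $391,083.
Rate = $391,083 / 11,851 units = $33 per unit.
Year 1: 3,835 × $33 = $126,555. Book value $314,228.
Year 2: 1,698 × $33 = $56,034. Book value $258,194.
Year 3: 1,675 × $33 = $55,275. Book value $202,919.
Year 4: 1,696 × $33 = $55,968. Book value $146,951.
Year 5: 2,947 × $33 = $97,251. Book value $49,700.

$126,555; $56,034; $55,275; $55,968; $97,251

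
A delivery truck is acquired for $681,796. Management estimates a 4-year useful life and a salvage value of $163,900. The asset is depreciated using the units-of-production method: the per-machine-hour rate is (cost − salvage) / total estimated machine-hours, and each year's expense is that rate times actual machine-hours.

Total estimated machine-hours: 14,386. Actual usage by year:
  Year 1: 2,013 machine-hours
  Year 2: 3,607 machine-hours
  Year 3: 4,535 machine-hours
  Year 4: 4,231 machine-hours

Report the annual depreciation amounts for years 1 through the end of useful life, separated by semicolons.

Depreciable base = $681,796 − $163,900 = $517,896.
Rate = $517,896 / 14,386 machine-hours = $36 per machine-hour.
Year 1: 2,013 × $36 = $72,468. Book value $609,328.
Year 2: 3,607 × $36 = $129,852. Book value $479,476.
Year 3: 4,535 × $36 = $163,260. Book value $316,216.
Year 4: 4,231 × $36 = $152,316. Book value $163,900.

$72,468; $129,852; $163,260; $152,316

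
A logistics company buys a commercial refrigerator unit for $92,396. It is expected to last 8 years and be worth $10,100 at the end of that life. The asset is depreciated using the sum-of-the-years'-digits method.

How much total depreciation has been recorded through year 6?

$75,438

Depreciable base = $92,396 − $10,100 = $82,296.
Sum of the years' digits = 8+7+6+5+4+3+2+1 = 36.
Year 1: $82,296 × 8/36 = $18,288. Book value $74,108.
Year 2: $82,296 × 7/36 = $16,002. Book value $58,106.
Year 3: $82,296 × 6/36 = $13,716. Book value $44,390.
Year 4: $82,296 × 5/36 = $11,430. Book value $32,960.
Year 5: $82,296 × 4/36 = $9,144. Book value $23,816.
Year 6: $82,296 × 3/36 = $6,858. Book value $16,958.
Accumulated through year 6 = $92,396 − $16,958 = $75,438.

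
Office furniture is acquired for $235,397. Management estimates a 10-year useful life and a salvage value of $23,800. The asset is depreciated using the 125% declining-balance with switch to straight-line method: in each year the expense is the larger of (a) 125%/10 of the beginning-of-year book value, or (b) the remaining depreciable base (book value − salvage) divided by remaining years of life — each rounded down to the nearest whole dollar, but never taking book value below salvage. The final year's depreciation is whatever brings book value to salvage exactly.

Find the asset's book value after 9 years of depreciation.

$42,832

Depreciable base = $235,397 − $23,800 = $211,597.
Year 1: DB = ⌊$235,397 × 125%/10⌋ = $29,424; SL = ⌊$211,597/10⌋ = $21,159 → take DB $29,424. Book value $205,973.
Year 2: DB = ⌊$205,973 × 125%/10⌋ = $25,746; SL = ⌊$182,173/9⌋ = $20,241 → take DB $25,746. Book value $180,227.
Year 3: DB = ⌊$180,227 × 125%/10⌋ = $22,528; SL = ⌊$156,427/8⌋ = $19,553 → take DB $22,528. Book value $157,699.
Year 4: DB = ⌊$157,699 × 125%/10⌋ = $19,712; SL = ⌊$133,899/7⌋ = $19,128 → take DB $19,712. Book value $137,987.
Year 5: DB = ⌊$137,987 × 125%/10⌋ = $17,248; SL = ⌊$114,187/6⌋ = $19,031 → take SL $19,031. Book value $118,956.
Year 6: DB = ⌊$118,956 × 125%/10⌋ = $14,869; SL = ⌊$95,156/5⌋ = $19,031 → take SL $19,031. Book value $99,925.
Year 7: DB = ⌊$99,925 × 125%/10⌋ = $12,490; SL = ⌊$76,125/4⌋ = $19,031 → take SL $19,031. Book value $80,894.
Year 8: DB = ⌊$80,894 × 125%/10⌋ = $10,111; SL = ⌊$57,094/3⌋ = $19,031 → take SL $19,031. Book value $61,863.
Year 9: DB = ⌊$61,863 × 125%/10⌋ = $7,732; SL = ⌊$38,063/2⌋ = $19,031 → take SL $19,031. Book value $42,832.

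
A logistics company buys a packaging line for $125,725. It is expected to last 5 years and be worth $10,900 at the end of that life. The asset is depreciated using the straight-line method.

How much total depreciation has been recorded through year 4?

Depreciable base = $125,725 − $10,900 = $114,825.
Annual expense = $114,825 / 5 = $22,965.
End of year 1: book value $102,760.
End of year 2: book value $79,795.
End of year 3: book value $56,830.
End of year 4: book value $33,865.
Accumulated through year 4 = $125,725 − $33,865 = $91,860.

$91,860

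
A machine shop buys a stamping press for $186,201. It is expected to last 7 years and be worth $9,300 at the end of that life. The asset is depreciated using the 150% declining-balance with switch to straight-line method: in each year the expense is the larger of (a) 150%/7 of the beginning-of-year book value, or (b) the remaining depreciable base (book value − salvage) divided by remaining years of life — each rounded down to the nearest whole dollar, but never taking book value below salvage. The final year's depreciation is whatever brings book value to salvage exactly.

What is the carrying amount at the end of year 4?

$70,065

Depreciable base = $186,201 − $9,300 = $176,901.
Year 1: DB = ⌊$186,201 × 150%/7⌋ = $39,900; SL = ⌊$176,901/7⌋ = $25,271 → take DB $39,900. Book value $146,301.
Year 2: DB = ⌊$146,301 × 150%/7⌋ = $31,350; SL = ⌊$137,001/6⌋ = $22,833 → take DB $31,350. Book value $114,951.
Year 3: DB = ⌊$114,951 × 150%/7⌋ = $24,632; SL = ⌊$105,651/5⌋ = $21,130 → take DB $24,632. Book value $90,319.
Year 4: DB = ⌊$90,319 × 150%/7⌋ = $19,354; SL = ⌊$81,019/4⌋ = $20,254 → take SL $20,254. Book value $70,065.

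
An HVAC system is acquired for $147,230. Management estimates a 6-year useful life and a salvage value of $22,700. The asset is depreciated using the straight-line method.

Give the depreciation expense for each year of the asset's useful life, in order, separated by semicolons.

Depreciable base = $147,230 − $22,700 = $124,530.
Annual expense = $124,530 / 6 = $20,755.
End of year 1: book value $126,475.
End of year 2: book value $105,720.
End of year 3: book value $84,965.
End of year 4: book value $64,210.
End of year 5: book value $43,455.
End of year 6: book value $22,700.

$20,755; $20,755; $20,755; $20,755; $20,755; $20,755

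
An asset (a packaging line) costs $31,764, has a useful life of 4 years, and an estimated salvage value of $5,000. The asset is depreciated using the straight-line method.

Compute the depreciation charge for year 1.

Depreciable base = $31,764 − $5,000 = $26,764.
Annual expense = $26,764 / 4 = $6,691.

$6,691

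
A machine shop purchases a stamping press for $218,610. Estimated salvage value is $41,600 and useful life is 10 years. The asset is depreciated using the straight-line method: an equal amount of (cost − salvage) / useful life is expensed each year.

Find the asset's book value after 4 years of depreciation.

$147,806

Depreciable base = $218,610 − $41,600 = $177,010.
Annual expense = $177,010 / 10 = $17,701.
End of year 1: book value $200,909.
End of year 2: book value $183,208.
End of year 3: book value $165,507.
End of year 4: book value $147,806.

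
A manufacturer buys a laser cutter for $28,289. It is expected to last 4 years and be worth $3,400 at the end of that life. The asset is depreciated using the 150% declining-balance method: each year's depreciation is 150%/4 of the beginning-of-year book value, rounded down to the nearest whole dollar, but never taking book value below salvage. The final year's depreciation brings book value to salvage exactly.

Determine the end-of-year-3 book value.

Depreciable base = $28,289 − $3,400 = $24,889.
Year 1: ⌊$28,289 × 150%/4⌋ = $10,608. Book value $17,681.
Year 2: ⌊$17,681 × 150%/4⌋ = $6,630. Book value $11,051.
Year 3: ⌊$11,051 × 150%/4⌋ = $4,144. Book value $6,907.

$6,907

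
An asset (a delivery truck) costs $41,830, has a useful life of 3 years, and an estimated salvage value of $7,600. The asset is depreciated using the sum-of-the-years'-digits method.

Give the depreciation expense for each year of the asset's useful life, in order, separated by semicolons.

Depreciable base = $41,830 − $7,600 = $34,230.
Sum of the years' digits = 3+2+1 = 6.
Year 1: $34,230 × 3/6 = $17,115. Book value $24,715.
Year 2: $34,230 × 2/6 = $11,410. Book value $13,305.
Year 3: $34,230 × 1/6 = $5,705. Book value $7,600.

$17,115; $11,410; $5,705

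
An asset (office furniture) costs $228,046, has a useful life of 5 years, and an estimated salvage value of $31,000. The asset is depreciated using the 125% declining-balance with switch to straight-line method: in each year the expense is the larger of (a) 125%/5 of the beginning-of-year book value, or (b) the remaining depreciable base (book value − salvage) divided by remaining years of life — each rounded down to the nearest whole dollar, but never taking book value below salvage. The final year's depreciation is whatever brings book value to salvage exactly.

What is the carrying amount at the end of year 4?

Depreciable base = $228,046 − $31,000 = $197,046.
Year 1: DB = ⌊$228,046 × 125%/5⌋ = $57,011; SL = ⌊$197,046/5⌋ = $39,409 → take DB $57,011. Book value $171,035.
Year 2: DB = ⌊$171,035 × 125%/5⌋ = $42,758; SL = ⌊$140,035/4⌋ = $35,008 → take DB $42,758. Book value $128,277.
Year 3: DB = ⌊$128,277 × 125%/5⌋ = $32,069; SL = ⌊$97,277/3⌋ = $32,425 → take SL $32,425. Book value $95,852.
Year 4: DB = ⌊$95,852 × 125%/5⌋ = $23,963; SL = ⌊$64,852/2⌋ = $32,426 → take SL $32,426. Book value $63,426.

$63,426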